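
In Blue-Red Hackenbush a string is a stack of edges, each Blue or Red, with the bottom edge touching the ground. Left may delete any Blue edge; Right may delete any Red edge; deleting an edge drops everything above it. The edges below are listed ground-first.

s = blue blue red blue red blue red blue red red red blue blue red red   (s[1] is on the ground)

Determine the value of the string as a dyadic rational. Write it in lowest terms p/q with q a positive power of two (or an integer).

step 1: add blue to get b; options L={ 0 } R={  } gives 1
step 2: add blue to get bb; options L={ 0, 1 } R={  } gives 2
step 3: add red to get bbr; options L={ 0, 1 } R={ 2 } gives 3/2
step 4: add blue to get bbrb; options L={ 0, 1, 3/2 } R={ 2 } gives 7/4
step 5: add red to get bbrbr; options L={ 0, 1, 3/2 } R={ 7/4, 2 } gives 13/8
step 6: add blue to get bbrbrb; options L={ 0, 1, 3/2, 13/8 } R={ 7/4, 2 } gives 27/16
step 7: add red to get bbrbrbr; options L={ 0, 1, 3/2, 13/8 } R={ 27/16, 7/4, 2 } gives 53/32
step 8: add blue to get bbrbrbrb; options L={ 0, 1, 3/2, 13/8, 53/32 } R={ 27/16, 7/4, 2 } gives 107/64
step 9: add red to get bbrbrbrbr; options L={ 0, 1, 3/2, 13/8, 53/32 } R={ 107/64, 27/16, 7/4, 2 } gives 213/128
step 10: add red to get bbrbrbrbrr; options L={ 0, 1, 3/2, 13/8, 53/32 } R={ 213/128, 107/64, 27/16, 7/4, 2 } gives 425/256
step 11: add red to get bbrbrbrbrrr; options L={ 0, 1, 3/2, 13/8, 53/32 } R={ 425/256, 213/128, 107/64, 27/16, 7/4, 2 } gives 849/512
step 12: add blue to get bbrbrbrbrrrb; options L={ 0, 1, 3/2, 13/8, 53/32, 849/512 } R={ 425/256, 213/128, 107/64, 27/16, 7/4, 2 } gives 1699/1024
step 13: add blue to get bbrbrbrbrrrbb; options L={ 0, 1, 3/2, 13/8, 53/32, 849/512, 1699/1024 } R={ 425/256, 213/128, 107/64, 27/16, 7/4, 2 } gives 3399/2048
step 14: add red to get bbrbrbrbrrrbbr; options L={ 0, 1, 3/2, 13/8, 53/32, 849/512, 1699/1024 } R={ 3399/2048, 425/256, 213/128, 107/64, 27/16, 7/4, 2 } gives 6797/4096
step 15: add red to get bbrbrbrbrrrbbrr; options L={ 0, 1, 3/2, 13/8, 53/32, 849/512, 1699/1024 } R={ 6797/4096, 3399/2048, 425/256, 213/128, 107/64, 27/16, 7/4, 2 } gives 13593/8192

13593/8192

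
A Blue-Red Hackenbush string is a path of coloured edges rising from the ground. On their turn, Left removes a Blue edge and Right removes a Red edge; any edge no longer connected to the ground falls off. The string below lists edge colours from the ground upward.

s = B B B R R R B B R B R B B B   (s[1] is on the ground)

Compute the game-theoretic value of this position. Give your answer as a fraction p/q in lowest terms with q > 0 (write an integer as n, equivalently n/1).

4527/2048

val_1 [B]  L=[0]  R=[—]  ⇒ 1
val_2 [BB]  L=[0; 1]  R=[—]  ⇒ 2
val_3 [BBB]  L=[0; 1; 2]  R=[—]  ⇒ 3
val_4 [BBBR]  L=[0; 1; 2]  R=[3]  ⇒ 5/2
val_5 [BBBRR]  L=[0; 1; 2]  R=[5/2; 3]  ⇒ 9/4
val_6 [BBBRRR]  L=[0; 1; 2]  R=[9/4; 5/2; 3]  ⇒ 17/8
val_7 [BBBRRRB]  L=[0; 1; 2; 17/8]  R=[9/4; 5/2; 3]  ⇒ 35/16
val_8 [BBBRRRBB]  L=[0; 1; 2; 17/8; 35/16]  R=[9/4; 5/2; 3]  ⇒ 71/32
val_9 [BBBRRRBBR]  L=[0; 1; 2; 17/8; 35/16]  R=[71/32; 9/4; 5/2; 3]  ⇒ 141/64
val_10 [BBBRRRBBRB]  L=[0; 1; 2; 17/8; 35/16; 141/64]  R=[71/32; 9/4; 5/2; 3]  ⇒ 283/128
val_11 [BBBRRRBBRBR]  L=[0; 1; 2; 17/8; 35/16; 141/64]  R=[283/128; 71/32; 9/4; 5/2; 3]  ⇒ 565/256
val_12 [BBBRRRBBRBRB]  L=[0; 1; 2; 17/8; 35/16; 141/64; 565/256]  R=[283/128; 71/32; 9/4; 5/2; 3]  ⇒ 1131/512
val_13 [BBBRRRBBRBRBB]  L=[0; 1; 2; 17/8; 35/16; 141/64; 565/256; 1131/512]  R=[283/128; 71/32; 9/4; 5/2; 3]  ⇒ 2263/1024
val_14 [BBBRRRBBRBRBBB]  L=[0; 1; 2; 17/8; 35/16; 141/64; 565/256; 1131/512; 2263/1024]  R=[283/128; 71/32; 9/4; 5/2; 3]  ⇒ 4527/2048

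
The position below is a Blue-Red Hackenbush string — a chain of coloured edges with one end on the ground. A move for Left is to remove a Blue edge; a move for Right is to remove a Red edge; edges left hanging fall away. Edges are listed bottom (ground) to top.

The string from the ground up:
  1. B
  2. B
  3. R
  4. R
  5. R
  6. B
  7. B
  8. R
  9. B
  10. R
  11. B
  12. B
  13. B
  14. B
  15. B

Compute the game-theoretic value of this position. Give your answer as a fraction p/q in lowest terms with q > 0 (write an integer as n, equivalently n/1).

9919/8192

B: Left { 0 }, Right { — } — simplest 1
BB: Left { 0 1 }, Right { — } — simplest 2
BBR: Left { 0 1 }, Right { 2 } — simplest 3/2
BBRR: Left { 0 1 }, Right { 3/2 2 } — simplest 5/4
BBRRR: Left { 0 1 }, Right { 5/4 3/2 2 } — simplest 9/8
BBRRRB: Left { 0 1 9/8 }, Right { 5/4 3/2 2 } — simplest 19/16
BBRRRBB: Left { 0 1 9/8 19/16 }, Right { 5/4 3/2 2 } — simplest 39/32
BBRRRBBR: Left { 0 1 9/8 19/16 }, Right { 39/32 5/4 3/2 2 } — simplest 77/64
BBRRRBBRB: Left { 0 1 9/8 19/16 77/64 }, Right { 39/32 5/4 3/2 2 } — simplest 155/128
BBRRRBBRBR: Left { 0 1 9/8 19/16 77/64 }, Right { 155/128 39/32 5/4 3/2 2 } — simplest 309/256
BBRRRBBRBRB: Left { 0 1 9/8 19/16 77/64 309/256 }, Right { 155/128 39/32 5/4 3/2 2 } — simplest 619/512
BBRRRBBRBRBB: Left { 0 1 9/8 19/16 77/64 309/256 619/512 }, Right { 155/128 39/32 5/4 3/2 2 } — simplest 1239/1024
BBRRRBBRBRBBB: Left { 0 1 9/8 19/16 77/64 309/256 619/512 1239/1024 }, Right { 155/128 39/32 5/4 3/2 2 } — simplest 2479/2048
BBRRRBBRBRBBBB: Left { 0 1 9/8 19/16 77/64 309/256 619/512 1239/1024 2479/2048 }, Right { 155/128 39/32 5/4 3/2 2 } — simplest 4959/4096
BBRRRBBRBRBBBBB: Left { 0 1 9/8 19/16 77/64 309/256 619/512 1239/1024 2479/2048 4959/4096 }, Right { 155/128 39/32 5/4 3/2 2 } — simplest 9919/8192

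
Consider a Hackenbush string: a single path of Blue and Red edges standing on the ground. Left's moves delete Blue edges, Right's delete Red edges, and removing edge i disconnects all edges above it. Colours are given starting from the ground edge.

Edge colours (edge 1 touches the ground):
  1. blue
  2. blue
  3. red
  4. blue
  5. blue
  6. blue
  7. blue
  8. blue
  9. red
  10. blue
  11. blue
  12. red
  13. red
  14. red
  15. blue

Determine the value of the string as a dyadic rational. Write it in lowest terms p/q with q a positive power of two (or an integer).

step 1: add blue to get b; options L={ 0 } R={ (no moves) } => 1
step 2: add blue to get bb; options L={ 0 1 } R={ (no moves) } => 2
step 3: add red to get bbr; options L={ 0 1 } R={ 2 } => 3/2
step 4: add blue to get bbrb; options L={ 0 1 3/2 } R={ 2 } => 7/4
step 5: add blue to get bbrbb; options L={ 0 1 3/2 7/4 } R={ 2 } => 15/8
step 6: add blue to get bbrbbb; options L={ 0 1 3/2 7/4 15/8 } R={ 2 } => 31/16
step 7: add blue to get bbrbbbb; options L={ 0 1 3/2 7/4 15/8 31/16 } R={ 2 } => 63/32
step 8: add blue to get bbrbbbbb; options L={ 0 1 3/2 7/4 15/8 31/16 63/32 } R={ 2 } => 127/64
step 9: add red to get bbrbbbbbr; options L={ 0 1 3/2 7/4 15/8 31/16 63/32 } R={ 127/64 2 } => 253/128
step 10: add blue to get bbrbbbbbrb; options L={ 0 1 3/2 7/4 15/8 31/16 63/32 253/128 } R={ 127/64 2 } => 507/256
step 11: add blue to get bbrbbbbbrbb; options L={ 0 1 3/2 7/4 15/8 31/16 63/32 253/128 507/256 } R={ 127/64 2 } => 1015/512
step 12: add red to get bbrbbbbbrbbr; options L={ 0 1 3/2 7/4 15/8 31/16 63/32 253/128 507/256 } R={ 1015/512 127/64 2 } => 2029/1024
step 13: add red to get bbrbbbbbrbbrr; options L={ 0 1 3/2 7/4 15/8 31/16 63/32 253/128 507/256 } R={ 2029/1024 1015/512 127/64 2 } => 4057/2048
step 14: add red to get bbrbbbbbrbbrrr; options L={ 0 1 3/2 7/4 15/8 31/16 63/32 253/128 507/256 } R={ 4057/2048 2029/1024 1015/512 127/64 2 } => 8113/4096
step 15: add blue to get bbrbbbbbrbbrrrb; options L={ 0 1 3/2 7/4 15/8 31/16 63/32 253/128 507/256 8113/4096 } R={ 4057/2048 2029/1024 1015/512 127/64 2 } => 16227/8192

16227/8192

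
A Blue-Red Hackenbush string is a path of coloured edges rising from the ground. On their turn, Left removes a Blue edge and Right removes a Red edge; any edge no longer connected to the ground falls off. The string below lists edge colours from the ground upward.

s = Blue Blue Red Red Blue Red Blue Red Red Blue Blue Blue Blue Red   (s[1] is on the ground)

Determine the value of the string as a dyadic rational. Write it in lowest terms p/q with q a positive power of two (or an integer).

Recurse on prefixes of the 14-edge string Blue Blue Red Red Blue Red Blue Red Red Blue Blue Blue Blue Red:
1 of 14 · B · max L 0 · min R +∞ gives 1
2 of 14 · BB · max L 1 · min R +∞ gives 2
3 of 14 · BBR · max L 1 · min R 2 gives 3/2
4 of 14 · BBRR · max L 1 · min R 3/2 gives 5/4
5 of 14 · BBRRB · max L 5/4 · min R 3/2 gives 11/8
6 of 14 · BBRRBR · max L 5/4 · min R 11/8 gives 21/16
7 of 14 · BBRRBRB · max L 21/16 · min R 11/8 gives 43/32
8 of 14 · BBRRBRBR · max L 21/16 · min R 43/32 gives 85/64
9 of 14 · BBRRBRBRR · max L 21/16 · min R 85/64 gives 169/128
10 of 14 · BBRRBRBRRB · max L 169/128 · min R 85/64 gives 339/256
11 of 14 · BBRRBRBRRBB · max L 339/256 · min R 85/64 gives 679/512
12 of 14 · BBRRBRBRRBBB · max L 679/512 · min R 85/64 gives 1359/1024
13 of 14 · BBRRBRBRRBBBB · max L 1359/1024 · min R 85/64 gives 2719/2048
14 of 14 · BBRRBRBRRBBBBR · max L 1359/1024 · min R 2719/2048 gives 5437/4096

5437/4096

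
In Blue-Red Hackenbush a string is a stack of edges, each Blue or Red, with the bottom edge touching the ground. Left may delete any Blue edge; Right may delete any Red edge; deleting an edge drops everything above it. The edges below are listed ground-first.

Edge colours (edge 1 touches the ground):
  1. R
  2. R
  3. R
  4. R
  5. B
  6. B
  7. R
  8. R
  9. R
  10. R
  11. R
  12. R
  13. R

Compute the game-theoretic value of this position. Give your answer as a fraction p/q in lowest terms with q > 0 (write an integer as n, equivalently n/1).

R: Left { none }, Right { 0 } -> simplest -1
RR: Left { none }, Right { -1,0 } -> simplest -2
RRR: Left { none }, Right { -2,-1,0 } -> simplest -3
RRRR: Left { none }, Right { -3,-2,-1,0 } -> simplest -4
RRRRB: Left { -4 }, Right { -3,-2,-1,0 } -> simplest -7/2
RRRRBB: Left { -4,-7/2 }, Right { -3,-2,-1,0 } -> simplest -13/4
RRRRBBR: Left { -4,-7/2 }, Right { -13/4,-3,-2,-1,0 } -> simplest -27/8
RRRRBBRR: Left { -4,-7/2 }, Right { -27/8,-13/4,-3,-2,-1,0 } -> simplest -55/16
RRRRBBRRR: Left { -4,-7/2 }, Right { -55/16,-27/8,-13/4,-3,-2,-1,0 } -> simplest -111/32
RRRRBBRRRR: Left { -4,-7/2 }, Right { -111/32,-55/16,-27/8,-13/4,-3,-2,-1,0 } -> simplest -223/64
RRRRBBRRRRR: Left { -4,-7/2 }, Right { -223/64,-111/32,-55/16,-27/8,-13/4,-3,-2,-1,0 } -> simplest -447/128
RRRRBBRRRRRR: Left { -4,-7/2 }, Right { -447/128,-223/64,-111/32,-55/16,-27/8,-13/4,-3,-2,-1,0 } -> simplest -895/256
RRRRBBRRRRRRR: Left { -4,-7/2 }, Right { -895/256,-447/128,-223/64,-111/32,-55/16,-27/8,-13/4,-3,-2,-1,0 } -> simplest -1791/512

-1791/512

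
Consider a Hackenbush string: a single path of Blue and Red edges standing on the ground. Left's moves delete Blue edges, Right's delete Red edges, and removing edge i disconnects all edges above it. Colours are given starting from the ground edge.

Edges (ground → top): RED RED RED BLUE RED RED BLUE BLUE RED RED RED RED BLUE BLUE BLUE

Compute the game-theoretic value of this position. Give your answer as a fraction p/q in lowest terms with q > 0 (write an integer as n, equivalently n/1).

g_1 [R]  L=[∅]  R=[0]  — -1
g_2 [RR]  L=[∅]  R=[-1,0]  — -2
g_3 [RRR]  L=[∅]  R=[-2,-1,0]  — -3
g_4 [RRRB]  L=[-3]  R=[-2,-1,0]  — -5/2
g_5 [RRRBR]  L=[-3]  R=[-5/2,-2,-1,0]  — -11/4
g_6 [RRRBRR]  L=[-3]  R=[-11/4,-5/2,-2,-1,0]  — -23/8
g_7 [RRRBRRB]  L=[-3,-23/8]  R=[-11/4,-5/2,-2,-1,0]  — -45/16
g_8 [RRRBRRBB]  L=[-3,-23/8,-45/16]  R=[-11/4,-5/2,-2,-1,0]  — -89/32
g_9 [RRRBRRBBR]  L=[-3,-23/8,-45/16]  R=[-89/32,-11/4,-5/2,-2,-1,0]  — -179/64
g_10 [RRRBRRBBRR]  L=[-3,-23/8,-45/16]  R=[-179/64,-89/32,-11/4,-5/2,-2,-1,0]  — -359/128
g_11 [RRRBRRBBRRR]  L=[-3,-23/8,-45/16]  R=[-359/128,-179/64,-89/32,-11/4,-5/2,-2,-1,0]  — -719/256
g_12 [RRRBRRBBRRRR]  L=[-3,-23/8,-45/16]  R=[-719/256,-359/128,-179/64,-89/32,-11/4,-5/2,-2,-1,0]  — -1439/512
g_13 [RRRBRRBBRRRRB]  L=[-3,-23/8,-45/16,-1439/512]  R=[-719/256,-359/128,-179/64,-89/32,-11/4,-5/2,-2,-1,0]  — -2877/1024
g_14 [RRRBRRBBRRRRBB]  L=[-3,-23/8,-45/16,-1439/512,-2877/1024]  R=[-719/256,-359/128,-179/64,-89/32,-11/4,-5/2,-2,-1,0]  — -5753/2048
g_15 [RRRBRRBBRRRRBBB]  L=[-3,-23/8,-45/16,-1439/512,-2877/1024,-5753/2048]  R=[-719/256,-359/128,-179/64,-89/32,-11/4,-5/2,-2,-1,0]  — -11505/4096

-11505/4096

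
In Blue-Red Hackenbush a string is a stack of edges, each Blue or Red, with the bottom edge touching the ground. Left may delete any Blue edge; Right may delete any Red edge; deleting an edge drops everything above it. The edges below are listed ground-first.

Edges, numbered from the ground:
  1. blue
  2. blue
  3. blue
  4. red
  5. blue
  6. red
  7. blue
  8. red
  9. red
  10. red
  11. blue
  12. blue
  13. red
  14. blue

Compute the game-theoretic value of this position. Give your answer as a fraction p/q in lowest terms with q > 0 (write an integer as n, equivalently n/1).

5403/2048

Recurse on prefixes of the 14-edge string blue blue blue red blue red blue red red red blue blue red blue:
value(b) = { 0 | · } — 1
value(bb) = { 0 1 | · } — 2
value(bbb) = { 0 1 2 | · } — 3
value(bbbr) = { 0 1 2 | 3 } — 5/2
value(bbbrb) = { 0 1 2 5/2 | 3 } — 11/4
value(bbbrbr) = { 0 1 2 5/2 | 11/4 3 } — 21/8
value(bbbrbrb) = { 0 1 2 5/2 21/8 | 11/4 3 } — 43/16
value(bbbrbrbr) = { 0 1 2 5/2 21/8 | 43/16 11/4 3 } — 85/32
value(bbbrbrbrr) = { 0 1 2 5/2 21/8 | 85/32 43/16 11/4 3 } — 169/64
value(bbbrbrbrrr) = { 0 1 2 5/2 21/8 | 169/64 85/32 43/16 11/4 3 } — 337/128
value(bbbrbrbrrrb) = { 0 1 2 5/2 21/8 337/128 | 169/64 85/32 43/16 11/4 3 } — 675/256
value(bbbrbrbrrrbb) = { 0 1 2 5/2 21/8 337/128 675/256 | 169/64 85/32 43/16 11/4 3 } — 1351/512
value(bbbrbrbrrrbbr) = { 0 1 2 5/2 21/8 337/128 675/256 | 1351/512 169/64 85/32 43/16 11/4 3 } — 2701/1024
value(bbbrbrbrrrbbrb) = { 0 1 2 5/2 21/8 337/128 675/256 2701/1024 | 1351/512 169/64 85/32 43/16 11/4 3 } — 5403/2048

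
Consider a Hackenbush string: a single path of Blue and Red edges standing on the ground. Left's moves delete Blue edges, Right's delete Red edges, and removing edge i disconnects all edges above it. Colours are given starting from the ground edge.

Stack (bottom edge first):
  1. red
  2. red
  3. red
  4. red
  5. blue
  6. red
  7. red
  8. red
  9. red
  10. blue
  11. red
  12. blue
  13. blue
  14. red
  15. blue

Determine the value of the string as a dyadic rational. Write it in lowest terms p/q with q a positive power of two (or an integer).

-8101/2048

value_1 [r]  L=[∅]  R=[0]  = -1
value_2 [rr]  L=[∅]  R=[-1 0]  = -2
value_3 [rrr]  L=[∅]  R=[-2 -1 0]  = -3
value_4 [rrrr]  L=[∅]  R=[-3 -2 -1 0]  = -4
value_5 [rrrrb]  L=[-4]  R=[-3 -2 -1 0]  = -7/2
value_6 [rrrrbr]  L=[-4]  R=[-7/2 -3 -2 -1 0]  = -15/4
value_7 [rrrrbrr]  L=[-4]  R=[-15/4 -7/2 -3 -2 -1 0]  = -31/8
value_8 [rrrrbrrr]  L=[-4]  R=[-31/8 -15/4 -7/2 -3 -2 -1 0]  = -63/16
value_9 [rrrrbrrrr]  L=[-4]  R=[-63/16 -31/8 -15/4 -7/2 -3 -2 -1 0]  = -127/32
value_10 [rrrrbrrrrb]  L=[-4 -127/32]  R=[-63/16 -31/8 -15/4 -7/2 -3 -2 -1 0]  = -253/64
value_11 [rrrrbrrrrbr]  L=[-4 -127/32]  R=[-253/64 -63/16 -31/8 -15/4 -7/2 -3 -2 -1 0]  = -507/128
value_12 [rrrrbrrrrbrb]  L=[-4 -127/32 -507/128]  R=[-253/64 -63/16 -31/8 -15/4 -7/2 -3 -2 -1 0]  = -1013/256
value_13 [rrrrbrrrrbrbb]  L=[-4 -127/32 -507/128 -1013/256]  R=[-253/64 -63/16 -31/8 -15/4 -7/2 -3 -2 -1 0]  = -2025/512
value_14 [rrrrbrrrrbrbbr]  L=[-4 -127/32 -507/128 -1013/256]  R=[-2025/512 -253/64 -63/16 -31/8 -15/4 -7/2 -3 -2 -1 0]  = -4051/1024
value_15 [rrrrbrrrrbrbbrb]  L=[-4 -127/32 -507/128 -1013/256 -4051/1024]  R=[-2025/512 -253/64 -63/16 -31/8 -15/4 -7/2 -3 -2 -1 0]  = -8101/2048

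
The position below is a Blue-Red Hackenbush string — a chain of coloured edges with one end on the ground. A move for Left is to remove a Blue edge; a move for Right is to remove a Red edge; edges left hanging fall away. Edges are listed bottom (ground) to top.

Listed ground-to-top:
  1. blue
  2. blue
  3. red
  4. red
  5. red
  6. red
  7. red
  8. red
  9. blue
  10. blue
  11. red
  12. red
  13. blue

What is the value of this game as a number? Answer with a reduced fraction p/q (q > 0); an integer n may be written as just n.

2099/2048

Recurse on prefixes of the 13-edge string blue blue red red red red red red blue blue red red blue:
b: Left { 0 }, Right {  } => simplest 1
bb: Left { 0 1 }, Right {  } => simplest 2
bbr: Left { 0 1 }, Right { 2 } => simplest 3/2
bbrr: Left { 0 1 }, Right { 3/2 2 } => simplest 5/4
bbrrr: Left { 0 1 }, Right { 5/4 3/2 2 } => simplest 9/8
bbrrrr: Left { 0 1 }, Right { 9/8 5/4 3/2 2 } => simplest 17/16
bbrrrrr: Left { 0 1 }, Right { 17/16 9/8 5/4 3/2 2 } => simplest 33/32
bbrrrrrr: Left { 0 1 }, Right { 33/32 17/16 9/8 5/4 3/2 2 } => simplest 65/64
bbrrrrrrb: Left { 0 1 65/64 }, Right { 33/32 17/16 9/8 5/4 3/2 2 } => simplest 131/128
bbrrrrrrbb: Left { 0 1 65/64 131/128 }, Right { 33/32 17/16 9/8 5/4 3/2 2 } => simplest 263/256
bbrrrrrrbbr: Left { 0 1 65/64 131/128 }, Right { 263/256 33/32 17/16 9/8 5/4 3/2 2 } => simplest 525/512
bbrrrrrrbbrr: Left { 0 1 65/64 131/128 }, Right { 525/512 263/256 33/32 17/16 9/8 5/4 3/2 2 } => simplest 1049/1024
bbrrrrrrbbrrb: Left { 0 1 65/64 131/128 1049/1024 }, Right { 525/512 263/256 33/32 17/16 9/8 5/4 3/2 2 } => simplest 2099/2048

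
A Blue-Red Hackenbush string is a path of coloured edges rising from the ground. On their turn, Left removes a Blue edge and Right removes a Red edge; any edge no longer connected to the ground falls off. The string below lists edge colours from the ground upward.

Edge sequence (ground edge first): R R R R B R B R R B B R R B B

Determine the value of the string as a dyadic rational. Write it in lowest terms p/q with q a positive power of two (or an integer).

-7577/2048

Build v(s[:k]) for k = 1..15, string s = R R R R B R B R R B B R R B B.
v(R) = { — | 0 } — -1
v(RR) = { — | -1; 0 } — -2
v(RRR) = { — | -2; -1; 0 } — -3
v(RRRR) = { — | -3; -2; -1; 0 } — -4
v(RRRRB) = { -4 | -3; -2; -1; 0 } — -7/2
v(RRRRBR) = { -4 | -7/2; -3; -2; -1; 0 } — -15/4
v(RRRRBRB) = { -4; -15/4 | -7/2; -3; -2; -1; 0 } — -29/8
v(RRRRBRBR) = { -4; -15/4 | -29/8; -7/2; -3; -2; -1; 0 } — -59/16
v(RRRRBRBRR) = { -4; -15/4 | -59/16; -29/8; -7/2; -3; -2; -1; 0 } — -119/32
v(RRRRBRBRRB) = { -4; -15/4; -119/32 | -59/16; -29/8; -7/2; -3; -2; -1; 0 } — -237/64
v(RRRRBRBRRBB) = { -4; -15/4; -119/32; -237/64 | -59/16; -29/8; -7/2; -3; -2; -1; 0 } — -473/128
v(RRRRBRBRRBBR) = { -4; -15/4; -119/32; -237/64 | -473/128; -59/16; -29/8; -7/2; -3; -2; -1; 0 } — -947/256
v(RRRRBRBRRBBRR) = { -4; -15/4; -119/32; -237/64 | -947/256; -473/128; -59/16; -29/8; -7/2; -3; -2; -1; 0 } — -1895/512
v(RRRRBRBRRBBRRB) = { -4; -15/4; -119/32; -237/64; -1895/512 | -947/256; -473/128; -59/16; -29/8; -7/2; -3; -2; -1; 0 } — -3789/1024
v(RRRRBRBRRBBRRBB) = { -4; -15/4; -119/32; -237/64; -1895/512; -3789/1024 | -947/256; -473/128; -59/16; -29/8; -7/2; -3; -2; -1; 0 } — -7577/2048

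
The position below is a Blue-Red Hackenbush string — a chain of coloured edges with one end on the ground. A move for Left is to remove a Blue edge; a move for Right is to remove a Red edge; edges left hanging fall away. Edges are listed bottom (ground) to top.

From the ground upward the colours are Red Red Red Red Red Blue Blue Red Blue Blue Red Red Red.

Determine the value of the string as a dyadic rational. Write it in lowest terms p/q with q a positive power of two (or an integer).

-1103/256

val(R) = { — | 0 } — -1
val(RR) = { — | -1; 0 } — -2
val(RRR) = { — | -2; -1; 0 } — -3
val(RRRR) = { — | -3; -2; -1; 0 } — -4
val(RRRRR) = { — | -4; -3; -2; -1; 0 } — -5
val(RRRRRB) = { -5 | -4; -3; -2; -1; 0 } — -9/2
val(RRRRRBB) = { -5; -9/2 | -4; -3; -2; -1; 0 } — -17/4
val(RRRRRBBR) = { -5; -9/2 | -17/4; -4; -3; -2; -1; 0 } — -35/8
val(RRRRRBBRB) = { -5; -9/2; -35/8 | -17/4; -4; -3; -2; -1; 0 } — -69/16
val(RRRRRBBRBB) = { -5; -9/2; -35/8; -69/16 | -17/4; -4; -3; -2; -1; 0 } — -137/32
val(RRRRRBBRBBR) = { -5; -9/2; -35/8; -69/16 | -137/32; -17/4; -4; -3; -2; -1; 0 } — -275/64
val(RRRRRBBRBBRR) = { -5; -9/2; -35/8; -69/16 | -275/64; -137/32; -17/4; -4; -3; -2; -1; 0 } — -551/128
val(RRRRRBBRBBRRR) = { -5; -9/2; -35/8; -69/16 | -551/128; -275/64; -137/32; -17/4; -4; -3; -2; -1; 0 } — -1103/256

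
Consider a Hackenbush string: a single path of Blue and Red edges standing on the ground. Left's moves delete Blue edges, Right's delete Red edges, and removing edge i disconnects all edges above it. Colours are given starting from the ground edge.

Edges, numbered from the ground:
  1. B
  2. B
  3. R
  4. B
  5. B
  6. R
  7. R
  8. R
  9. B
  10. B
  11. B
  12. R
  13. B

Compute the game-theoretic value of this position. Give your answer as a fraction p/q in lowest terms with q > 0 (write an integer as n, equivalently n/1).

edge 1 of 13 (B): { 0 |  } = 1
edge 2 of 13 (B): { 0 1 |  } = 2
edge 3 of 13 (R): { 0 1 | 2 } = 3/2
edge 4 of 13 (B): { 0 1 3/2 | 2 } = 7/4
edge 5 of 13 (B): { 0 1 3/2 7/4 | 2 } = 15/8
edge 6 of 13 (R): { 0 1 3/2 7/4 | 15/8 2 } = 29/16
edge 7 of 13 (R): { 0 1 3/2 7/4 | 29/16 15/8 2 } = 57/32
edge 8 of 13 (R): { 0 1 3/2 7/4 | 57/32 29/16 15/8 2 } = 113/64
edge 9 of 13 (B): { 0 1 3/2 7/4 113/64 | 57/32 29/16 15/8 2 } = 227/128
edge 10 of 13 (B): { 0 1 3/2 7/4 113/64 227/128 | 57/32 29/16 15/8 2 } = 455/256
edge 11 of 13 (B): { 0 1 3/2 7/4 113/64 227/128 455/256 | 57/32 29/16 15/8 2 } = 911/512
edge 12 of 13 (R): { 0 1 3/2 7/4 113/64 227/128 455/256 | 911/512 57/32 29/16 15/8 2 } = 1821/1024
edge 13 of 13 (B): { 0 1 3/2 7/4 113/64 227/128 455/256 1821/1024 | 911/512 57/32 29/16 15/8 2 } = 3643/2048

3643/2048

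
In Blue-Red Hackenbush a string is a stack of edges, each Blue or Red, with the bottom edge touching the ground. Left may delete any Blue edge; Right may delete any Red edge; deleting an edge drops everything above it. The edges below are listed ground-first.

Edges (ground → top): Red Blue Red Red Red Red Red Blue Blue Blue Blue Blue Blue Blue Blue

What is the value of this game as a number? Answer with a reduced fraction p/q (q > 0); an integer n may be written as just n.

-15873/16384

Prefix values for Red Blue Red Red Red Red Red Blue Blue Blue Blue Blue Blue Blue Blue via {L|R} + simplicity:
value(R) = { · | 0 } so -1
value(RB) = { -1 | 0 } so -1/2
value(RBR) = { -1 | -1/2 0 } so -3/4
value(RBRR) = { -1 | -3/4 -1/2 0 } so -7/8
value(RBRRR) = { -1 | -7/8 -3/4 -1/2 0 } so -15/16
value(RBRRRR) = { -1 | -15/16 -7/8 -3/4 -1/2 0 } so -31/32
value(RBRRRRR) = { -1 | -31/32 -15/16 -7/8 -3/4 -1/2 0 } so -63/64
value(RBRRRRRB) = { -1 -63/64 | -31/32 -15/16 -7/8 -3/4 -1/2 0 } so -125/128
value(RBRRRRRBB) = { -1 -63/64 -125/128 | -31/32 -15/16 -7/8 -3/4 -1/2 0 } so -249/256
value(RBRRRRRBBB) = { -1 -63/64 -125/128 -249/256 | -31/32 -15/16 -7/8 -3/4 -1/2 0 } so -497/512
value(RBRRRRRBBBB) = { -1 -63/64 -125/128 -249/256 -497/512 | -31/32 -15/16 -7/8 -3/4 -1/2 0 } so -993/1024
value(RBRRRRRBBBBB) = { -1 -63/64 -125/128 -249/256 -497/512 -993/1024 | -31/32 -15/16 -7/8 -3/4 -1/2 0 } so -1985/2048
value(RBRRRRRBBBBBB) = { -1 -63/64 -125/128 -249/256 -497/512 -993/1024 -1985/2048 | -31/32 -15/16 -7/8 -3/4 -1/2 0 } so -3969/4096
value(RBRRRRRBBBBBBB) = { -1 -63/64 -125/128 -249/256 -497/512 -993/1024 -1985/2048 -3969/4096 | -31/32 -15/16 -7/8 -3/4 -1/2 0 } so -7937/8192
value(RBRRRRRBBBBBBBB) = { -1 -63/64 -125/128 -249/256 -497/512 -993/1024 -1985/2048 -3969/4096 -7937/8192 | -31/32 -15/16 -7/8 -3/4 -1/2 0 } so -15873/16384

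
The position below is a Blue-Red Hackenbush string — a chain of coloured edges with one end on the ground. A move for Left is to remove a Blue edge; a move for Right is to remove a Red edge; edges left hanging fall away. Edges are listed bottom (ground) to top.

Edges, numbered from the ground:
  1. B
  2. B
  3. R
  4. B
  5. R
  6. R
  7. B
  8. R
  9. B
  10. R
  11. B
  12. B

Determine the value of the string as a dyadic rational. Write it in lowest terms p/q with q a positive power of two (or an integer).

val_1 [B]  L=[0]  R=[(no moves)]  gives 1
val_2 [BB]  L=[0, 1]  R=[(no moves)]  gives 2
val_3 [BBR]  L=[0, 1]  R=[2]  gives 3/2
val_4 [BBRB]  L=[0, 1, 3/2]  R=[2]  gives 7/4
val_5 [BBRBR]  L=[0, 1, 3/2]  R=[7/4, 2]  gives 13/8
val_6 [BBRBRR]  L=[0, 1, 3/2]  R=[13/8, 7/4, 2]  gives 25/16
val_7 [BBRBRRB]  L=[0, 1, 3/2, 25/16]  R=[13/8, 7/4, 2]  gives 51/32
val_8 [BBRBRRBR]  L=[0, 1, 3/2, 25/16]  R=[51/32, 13/8, 7/4, 2]  gives 101/64
val_9 [BBRBRRBRB]  L=[0, 1, 3/2, 25/16, 101/64]  R=[51/32, 13/8, 7/4, 2]  gives 203/128
val_10 [BBRBRRBRBR]  L=[0, 1, 3/2, 25/16, 101/64]  R=[203/128, 51/32, 13/8, 7/4, 2]  gives 405/256
val_11 [BBRBRRBRBRB]  L=[0, 1, 3/2, 25/16, 101/64, 405/256]  R=[203/128, 51/32, 13/8, 7/4, 2]  gives 811/512
val_12 [BBRBRRBRBRBB]  L=[0, 1, 3/2, 25/16, 101/64, 405/256, 811/512]  R=[203/128, 51/32, 13/8, 7/4, 2]  gives 1623/1024

1623/1024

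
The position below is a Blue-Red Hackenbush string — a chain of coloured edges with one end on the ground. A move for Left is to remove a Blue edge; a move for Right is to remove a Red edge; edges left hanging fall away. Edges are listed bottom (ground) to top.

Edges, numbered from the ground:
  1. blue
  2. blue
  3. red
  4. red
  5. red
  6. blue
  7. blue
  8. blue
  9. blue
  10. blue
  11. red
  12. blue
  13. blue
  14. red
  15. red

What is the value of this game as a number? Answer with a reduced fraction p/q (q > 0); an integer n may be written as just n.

10201/8192

G_1 [b]  L=[0]  R=[(no moves)]  → 1
G_2 [bb]  L=[0, 1]  R=[(no moves)]  → 2
G_3 [bbr]  L=[0, 1]  R=[2]  → 3/2
G_4 [bbrr]  L=[0, 1]  R=[3/2, 2]  → 5/4
G_5 [bbrrr]  L=[0, 1]  R=[5/4, 3/2, 2]  → 9/8
G_6 [bbrrrb]  L=[0, 1, 9/8]  R=[5/4, 3/2, 2]  → 19/16
G_7 [bbrrrbb]  L=[0, 1, 9/8, 19/16]  R=[5/4, 3/2, 2]  → 39/32
G_8 [bbrrrbbb]  L=[0, 1, 9/8, 19/16, 39/32]  R=[5/4, 3/2, 2]  → 79/64
G_9 [bbrrrbbbb]  L=[0, 1, 9/8, 19/16, 39/32, 79/64]  R=[5/4, 3/2, 2]  → 159/128
G_10 [bbrrrbbbbb]  L=[0, 1, 9/8, 19/16, 39/32, 79/64, 159/128]  R=[5/4, 3/2, 2]  → 319/256
G_11 [bbrrrbbbbbr]  L=[0, 1, 9/8, 19/16, 39/32, 79/64, 159/128]  R=[319/256, 5/4, 3/2, 2]  → 637/512
G_12 [bbrrrbbbbbrb]  L=[0, 1, 9/8, 19/16, 39/32, 79/64, 159/128, 637/512]  R=[319/256, 5/4, 3/2, 2]  → 1275/1024
G_13 [bbrrrbbbbbrbb]  L=[0, 1, 9/8, 19/16, 39/32, 79/64, 159/128, 637/512, 1275/1024]  R=[319/256, 5/4, 3/2, 2]  → 2551/2048
G_14 [bbrrrbbbbbrbbr]  L=[0, 1, 9/8, 19/16, 39/32, 79/64, 159/128, 637/512, 1275/1024]  R=[2551/2048, 319/256, 5/4, 3/2, 2]  → 5101/4096
G_15 [bbrrrbbbbbrbbrr]  L=[0, 1, 9/8, 19/16, 39/32, 79/64, 159/128, 637/512, 1275/1024]  R=[5101/4096, 2551/2048, 319/256, 5/4, 3/2, 2]  → 10201/8192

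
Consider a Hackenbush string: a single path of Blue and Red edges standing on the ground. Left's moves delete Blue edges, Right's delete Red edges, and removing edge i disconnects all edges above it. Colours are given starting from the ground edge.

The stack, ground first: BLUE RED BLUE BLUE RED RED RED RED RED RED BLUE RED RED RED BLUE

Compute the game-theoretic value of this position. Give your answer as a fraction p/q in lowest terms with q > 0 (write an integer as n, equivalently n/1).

B: Left { 0 }, Right { (no moves) } — simplest 1
BR: Left { 0 }, Right { 1 } — simplest 1/2
BRB: Left { 0; 1/2 }, Right { 1 } — simplest 3/4
BRBB: Left { 0; 1/2; 3/4 }, Right { 1 } — simplest 7/8
BRBBR: Left { 0; 1/2; 3/4 }, Right { 7/8; 1 } — simplest 13/16
BRBBRR: Left { 0; 1/2; 3/4 }, Right { 13/16; 7/8; 1 } — simplest 25/32
BRBBRRR: Left { 0; 1/2; 3/4 }, Right { 25/32; 13/16; 7/8; 1 } — simplest 49/64
BRBBRRRR: Left { 0; 1/2; 3/4 }, Right { 49/64; 25/32; 13/16; 7/8; 1 } — simplest 97/128
BRBBRRRRR: Left { 0; 1/2; 3/4 }, Right { 97/128; 49/64; 25/32; 13/16; 7/8; 1 } — simplest 193/256
BRBBRRRRRR: Left { 0; 1/2; 3/4 }, Right { 193/256; 97/128; 49/64; 25/32; 13/16; 7/8; 1 } — simplest 385/512
BRBBRRRRRRB: Left { 0; 1/2; 3/4; 385/512 }, Right { 193/256; 97/128; 49/64; 25/32; 13/16; 7/8; 1 } — simplest 771/1024
BRBBRRRRRRBR: Left { 0; 1/2; 3/4; 385/512 }, Right { 771/1024; 193/256; 97/128; 49/64; 25/32; 13/16; 7/8; 1 } — simplest 1541/2048
BRBBRRRRRRBRR: Left { 0; 1/2; 3/4; 385/512 }, Right { 1541/2048; 771/1024; 193/256; 97/128; 49/64; 25/32; 13/16; 7/8; 1 } — simplest 3081/4096
BRBBRRRRRRBRRR: Left { 0; 1/2; 3/4; 385/512 }, Right { 3081/4096; 1541/2048; 771/1024; 193/256; 97/128; 49/64; 25/32; 13/16; 7/8; 1 } — simplest 6161/8192
BRBBRRRRRRBRRRB: Left { 0; 1/2; 3/4; 385/512; 6161/8192 }, Right { 3081/4096; 1541/2048; 771/1024; 193/256; 97/128; 49/64; 25/32; 13/16; 7/8; 1 } — simplest 12323/16384

12323/16384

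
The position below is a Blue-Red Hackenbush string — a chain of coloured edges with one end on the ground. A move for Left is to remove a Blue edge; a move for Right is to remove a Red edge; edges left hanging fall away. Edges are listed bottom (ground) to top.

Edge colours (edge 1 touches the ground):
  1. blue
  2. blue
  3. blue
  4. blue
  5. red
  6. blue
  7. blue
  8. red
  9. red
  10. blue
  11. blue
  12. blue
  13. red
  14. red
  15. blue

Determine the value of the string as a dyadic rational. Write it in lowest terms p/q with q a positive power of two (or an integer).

edge 1 of 15 (blue): { 0 | (no moves) } → 1
edge 2 of 15 (blue): { 0,1 | (no moves) } → 2
edge 3 of 15 (blue): { 0,1,2 | (no moves) } → 3
edge 4 of 15 (blue): { 0,1,2,3 | (no moves) } → 4
edge 5 of 15 (red): { 0,1,2,3 | 4 } → 7/2
edge 6 of 15 (blue): { 0,1,2,3,7/2 | 4 } → 15/4
edge 7 of 15 (blue): { 0,1,2,3,7/2,15/4 | 4 } → 31/8
edge 8 of 15 (red): { 0,1,2,3,7/2,15/4 | 31/8,4 } → 61/16
edge 9 of 15 (red): { 0,1,2,3,7/2,15/4 | 61/16,31/8,4 } → 121/32
edge 10 of 15 (blue): { 0,1,2,3,7/2,15/4,121/32 | 61/16,31/8,4 } → 243/64
edge 11 of 15 (blue): { 0,1,2,3,7/2,15/4,121/32,243/64 | 61/16,31/8,4 } → 487/128
edge 12 of 15 (blue): { 0,1,2,3,7/2,15/4,121/32,243/64,487/128 | 61/16,31/8,4 } → 975/256
edge 13 of 15 (red): { 0,1,2,3,7/2,15/4,121/32,243/64,487/128 | 975/256,61/16,31/8,4 } → 1949/512
edge 14 of 15 (red): { 0,1,2,3,7/2,15/4,121/32,243/64,487/128 | 1949/512,975/256,61/16,31/8,4 } → 3897/1024
edge 15 of 15 (blue): { 0,1,2,3,7/2,15/4,121/32,243/64,487/128,3897/1024 | 1949/512,975/256,61/16,31/8,4 } → 7795/2048

7795/2048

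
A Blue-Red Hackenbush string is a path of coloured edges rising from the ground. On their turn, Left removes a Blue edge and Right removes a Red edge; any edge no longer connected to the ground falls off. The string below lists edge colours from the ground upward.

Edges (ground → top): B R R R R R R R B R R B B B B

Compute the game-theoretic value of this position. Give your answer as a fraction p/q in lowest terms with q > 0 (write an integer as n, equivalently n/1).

Recurse on prefixes of the 15-edge string B R R R R R R R B R R B B B B:
v_1 [B]  L=[0]  R=[·]  = 1
v_2 [BR]  L=[0]  R=[1]  = 1/2
v_3 [BRR]  L=[0]  R=[1/2 1]  = 1/4
v_4 [BRRR]  L=[0]  R=[1/4 1/2 1]  = 1/8
v_5 [BRRRR]  L=[0]  R=[1/8 1/4 1/2 1]  = 1/16
v_6 [BRRRRR]  L=[0]  R=[1/16 1/8 1/4 1/2 1]  = 1/32
v_7 [BRRRRRR]  L=[0]  R=[1/32 1/16 1/8 1/4 1/2 1]  = 1/64
v_8 [BRRRRRRR]  L=[0]  R=[1/64 1/32 1/16 1/8 1/4 1/2 1]  = 1/128
v_9 [BRRRRRRRB]  L=[0 1/128]  R=[1/64 1/32 1/16 1/8 1/4 1/2 1]  = 3/256
v_10 [BRRRRRRRBR]  L=[0 1/128]  R=[3/256 1/64 1/32 1/16 1/8 1/4 1/2 1]  = 5/512
v_11 [BRRRRRRRBRR]  L=[0 1/128]  R=[5/512 3/256 1/64 1/32 1/16 1/8 1/4 1/2 1]  = 9/1024
v_12 [BRRRRRRRBRRB]  L=[0 1/128 9/1024]  R=[5/512 3/256 1/64 1/32 1/16 1/8 1/4 1/2 1]  = 19/2048
v_13 [BRRRRRRRBRRBB]  L=[0 1/128 9/1024 19/2048]  R=[5/512 3/256 1/64 1/32 1/16 1/8 1/4 1/2 1]  = 39/4096
v_14 [BRRRRRRRBRRBBB]  L=[0 1/128 9/1024 19/2048 39/4096]  R=[5/512 3/256 1/64 1/32 1/16 1/8 1/4 1/2 1]  = 79/8192
v_15 [BRRRRRRRBRRBBBB]  L=[0 1/128 9/1024 19/2048 39/4096 79/8192]  R=[5/512 3/256 1/64 1/32 1/16 1/8 1/4 1/2 1]  = 159/16384

159/16384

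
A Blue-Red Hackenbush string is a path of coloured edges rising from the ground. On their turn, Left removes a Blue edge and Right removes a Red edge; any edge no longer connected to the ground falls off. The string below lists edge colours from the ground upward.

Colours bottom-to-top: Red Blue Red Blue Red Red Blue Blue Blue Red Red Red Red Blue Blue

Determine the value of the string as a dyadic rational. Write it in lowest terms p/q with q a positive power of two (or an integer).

g_1 [R]  L=[∅]  R=[0]  -> -1
g_2 [RB]  L=[-1]  R=[0]  -> -1/2
g_3 [RBR]  L=[-1]  R=[-1/2; 0]  -> -3/4
g_4 [RBRB]  L=[-1; -3/4]  R=[-1/2; 0]  -> -5/8
g_5 [RBRBR]  L=[-1; -3/4]  R=[-5/8; -1/2; 0]  -> -11/16
g_6 [RBRBRR]  L=[-1; -3/4]  R=[-11/16; -5/8; -1/2; 0]  -> -23/32
g_7 [RBRBRRB]  L=[-1; -3/4; -23/32]  R=[-11/16; -5/8; -1/2; 0]  -> -45/64
g_8 [RBRBRRBB]  L=[-1; -3/4; -23/32; -45/64]  R=[-11/16; -5/8; -1/2; 0]  -> -89/128
g_9 [RBRBRRBBB]  L=[-1; -3/4; -23/32; -45/64; -89/128]  R=[-11/16; -5/8; -1/2; 0]  -> -177/256
g_10 [RBRBRRBBBR]  L=[-1; -3/4; -23/32; -45/64; -89/128]  R=[-177/256; -11/16; -5/8; -1/2; 0]  -> -355/512
g_11 [RBRBRRBBBRR]  L=[-1; -3/4; -23/32; -45/64; -89/128]  R=[-355/512; -177/256; -11/16; -5/8; -1/2; 0]  -> -711/1024
g_12 [RBRBRRBBBRRR]  L=[-1; -3/4; -23/32; -45/64; -89/128]  R=[-711/1024; -355/512; -177/256; -11/16; -5/8; -1/2; 0]  -> -1423/2048
g_13 [RBRBRRBBBRRRR]  L=[-1; -3/4; -23/32; -45/64; -89/128]  R=[-1423/2048; -711/1024; -355/512; -177/256; -11/16; -5/8; -1/2; 0]  -> -2847/4096
g_14 [RBRBRRBBBRRRRB]  L=[-1; -3/4; -23/32; -45/64; -89/128; -2847/4096]  R=[-1423/2048; -711/1024; -355/512; -177/256; -11/16; -5/8; -1/2; 0]  -> -5693/8192
g_15 [RBRBRRBBBRRRRBB]  L=[-1; -3/4; -23/32; -45/64; -89/128; -2847/4096; -5693/8192]  R=[-1423/2048; -711/1024; -355/512; -177/256; -11/16; -5/8; -1/2; 0]  -> -11385/16384

-11385/16384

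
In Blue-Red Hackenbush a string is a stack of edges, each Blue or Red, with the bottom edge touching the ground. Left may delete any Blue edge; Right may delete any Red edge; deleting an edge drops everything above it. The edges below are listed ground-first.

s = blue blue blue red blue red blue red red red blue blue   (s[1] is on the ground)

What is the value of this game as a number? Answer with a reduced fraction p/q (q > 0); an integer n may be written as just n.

Build g(s[:k]) for k = 1..12, string s = blue blue blue red blue red blue red red red blue blue.
1 of 12 · b · max L 0 · min R +∞ = 1
2 of 12 · bb · max L 1 · min R +∞ = 2
3 of 12 · bbb · max L 2 · min R +∞ = 3
4 of 12 · bbbr · max L 2 · min R 3 = 5/2
5 of 12 · bbbrb · max L 5/2 · min R 3 = 11/4
6 of 12 · bbbrbr · max L 5/2 · min R 11/4 = 21/8
7 of 12 · bbbrbrb · max L 21/8 · min R 11/4 = 43/16
8 of 12 · bbbrbrbr · max L 21/8 · min R 43/16 = 85/32
9 of 12 · bbbrbrbrr · max L 21/8 · min R 85/32 = 169/64
10 of 12 · bbbrbrbrrr · max L 21/8 · min R 169/64 = 337/128
11 of 12 · bbbrbrbrrrb · max L 337/128 · min R 169/64 = 675/256
12 of 12 · bbbrbrbrrrbb · max L 675/256 · min R 169/64 = 1351/512

1351/512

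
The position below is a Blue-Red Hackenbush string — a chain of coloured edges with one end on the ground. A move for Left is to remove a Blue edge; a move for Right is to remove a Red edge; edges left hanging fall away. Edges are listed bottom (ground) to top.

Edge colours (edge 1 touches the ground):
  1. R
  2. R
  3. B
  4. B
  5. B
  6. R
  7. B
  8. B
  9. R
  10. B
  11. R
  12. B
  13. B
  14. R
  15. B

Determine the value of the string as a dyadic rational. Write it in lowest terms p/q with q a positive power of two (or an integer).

-9381/8192

step 1: add R to get R; options L={ none } R={ 0 } -> -1
step 2: add R to get RR; options L={ none } R={ -1 0 } -> -2
step 3: add B to get RRB; options L={ -2 } R={ -1 0 } -> -3/2
step 4: add B to get RRBB; options L={ -2 -3/2 } R={ -1 0 } -> -5/4
step 5: add B to get RRBBB; options L={ -2 -3/2 -5/4 } R={ -1 0 } -> -9/8
step 6: add R to get RRBBBR; options L={ -2 -3/2 -5/4 } R={ -9/8 -1 0 } -> -19/16
step 7: add B to get RRBBBRB; options L={ -2 -3/2 -5/4 -19/16 } R={ -9/8 -1 0 } -> -37/32
step 8: add B to get RRBBBRBB; options L={ -2 -3/2 -5/4 -19/16 -37/32 } R={ -9/8 -1 0 } -> -73/64
step 9: add R to get RRBBBRBBR; options L={ -2 -3/2 -5/4 -19/16 -37/32 } R={ -73/64 -9/8 -1 0 } -> -147/128
step 10: add B to get RRBBBRBBRB; options L={ -2 -3/2 -5/4 -19/16 -37/32 -147/128 } R={ -73/64 -9/8 -1 0 } -> -293/256
step 11: add R to get RRBBBRBBRBR; options L={ -2 -3/2 -5/4 -19/16 -37/32 -147/128 } R={ -293/256 -73/64 -9/8 -1 0 } -> -587/512
step 12: add B to get RRBBBRBBRBRB; options L={ -2 -3/2 -5/4 -19/16 -37/32 -147/128 -587/512 } R={ -293/256 -73/64 -9/8 -1 0 } -> -1173/1024
step 13: add B to get RRBBBRBBRBRBB; options L={ -2 -3/2 -5/4 -19/16 -37/32 -147/128 -587/512 -1173/1024 } R={ -293/256 -73/64 -9/8 -1 0 } -> -2345/2048
step 14: add R to get RRBBBRBBRBRBBR; options L={ -2 -3/2 -5/4 -19/16 -37/32 -147/128 -587/512 -1173/1024 } R={ -2345/2048 -293/256 -73/64 -9/8 -1 0 } -> -4691/4096
step 15: add B to get RRBBBRBBRBRBBRB; options L={ -2 -3/2 -5/4 -19/16 -37/32 -147/128 -587/512 -1173/1024 -4691/4096 } R={ -2345/2048 -293/256 -73/64 -9/8 -1 0 } -> -9381/8192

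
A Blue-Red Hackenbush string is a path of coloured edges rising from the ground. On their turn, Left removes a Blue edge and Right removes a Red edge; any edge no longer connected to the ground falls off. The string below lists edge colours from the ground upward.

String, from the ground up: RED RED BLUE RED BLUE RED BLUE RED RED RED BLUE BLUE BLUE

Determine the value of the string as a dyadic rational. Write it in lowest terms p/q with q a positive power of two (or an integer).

Prefix values for RED RED BLUE RED BLUE RED BLUE RED RED RED BLUE BLUE BLUE via {L|R} + simplicity:
val(R) = {  | 0 } so -1
val(RR) = {  | -1, 0 } so -2
val(RRB) = { -2 | -1, 0 } so -3/2
val(RRBR) = { -2 | -3/2, -1, 0 } so -7/4
val(RRBRB) = { -2, -7/4 | -3/2, -1, 0 } so -13/8
val(RRBRBR) = { -2, -7/4 | -13/8, -3/2, -1, 0 } so -27/16
val(RRBRBRB) = { -2, -7/4, -27/16 | -13/8, -3/2, -1, 0 } so -53/32
val(RRBRBRBR) = { -2, -7/4, -27/16 | -53/32, -13/8, -3/2, -1, 0 } so -107/64
val(RRBRBRBRR) = { -2, -7/4, -27/16 | -107/64, -53/32, -13/8, -3/2, -1, 0 } so -215/128
val(RRBRBRBRRR) = { -2, -7/4, -27/16 | -215/128, -107/64, -53/32, -13/8, -3/2, -1, 0 } so -431/256
val(RRBRBRBRRRB) = { -2, -7/4, -27/16, -431/256 | -215/128, -107/64, -53/32, -13/8, -3/2, -1, 0 } so -861/512
val(RRBRBRBRRRBB) = { -2, -7/4, -27/16, -431/256, -861/512 | -215/128, -107/64, -53/32, -13/8, -3/2, -1, 0 } so -1721/1024
val(RRBRBRBRRRBBB) = { -2, -7/4, -27/16, -431/256, -861/512, -1721/1024 | -215/128, -107/64, -53/32, -13/8, -3/2, -1, 0 } so -3441/2048

-3441/2048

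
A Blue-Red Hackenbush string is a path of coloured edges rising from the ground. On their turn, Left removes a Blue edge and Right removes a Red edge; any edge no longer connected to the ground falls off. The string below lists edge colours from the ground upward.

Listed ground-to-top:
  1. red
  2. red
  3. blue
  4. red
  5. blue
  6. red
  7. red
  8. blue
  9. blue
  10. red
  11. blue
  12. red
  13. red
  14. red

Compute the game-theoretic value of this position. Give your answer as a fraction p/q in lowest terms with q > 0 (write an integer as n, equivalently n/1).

-6959/4096

r: Left { none }, Right { 0 } gives simplest -1
rr: Left { none }, Right { -1 0 } gives simplest -2
rrb: Left { -2 }, Right { -1 0 } gives simplest -3/2
rrbr: Left { -2 }, Right { -3/2 -1 0 } gives simplest -7/4
rrbrb: Left { -2 -7/4 }, Right { -3/2 -1 0 } gives simplest -13/8
rrbrbr: Left { -2 -7/4 }, Right { -13/8 -3/2 -1 0 } gives simplest -27/16
rrbrbrr: Left { -2 -7/4 }, Right { -27/16 -13/8 -3/2 -1 0 } gives simplest -55/32
rrbrbrrb: Left { -2 -7/4 -55/32 }, Right { -27/16 -13/8 -3/2 -1 0 } gives simplest -109/64
rrbrbrrbb: Left { -2 -7/4 -55/32 -109/64 }, Right { -27/16 -13/8 -3/2 -1 0 } gives simplest -217/128
rrbrbrrbbr: Left { -2 -7/4 -55/32 -109/64 }, Right { -217/128 -27/16 -13/8 -3/2 -1 0 } gives simplest -435/256
rrbrbrrbbrb: Left { -2 -7/4 -55/32 -109/64 -435/256 }, Right { -217/128 -27/16 -13/8 -3/2 -1 0 } gives simplest -869/512
rrbrbrrbbrbr: Left { -2 -7/4 -55/32 -109/64 -435/256 }, Right { -869/512 -217/128 -27/16 -13/8 -3/2 -1 0 } gives simplest -1739/1024
rrbrbrrbbrbrr: Left { -2 -7/4 -55/32 -109/64 -435/256 }, Right { -1739/1024 -869/512 -217/128 -27/16 -13/8 -3/2 -1 0 } gives simplest -3479/2048
rrbrbrrbbrbrrr: Left { -2 -7/4 -55/32 -109/64 -435/256 }, Right { -3479/2048 -1739/1024 -869/512 -217/128 -27/16 -13/8 -3/2 -1 0 } gives simplest -6959/4096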